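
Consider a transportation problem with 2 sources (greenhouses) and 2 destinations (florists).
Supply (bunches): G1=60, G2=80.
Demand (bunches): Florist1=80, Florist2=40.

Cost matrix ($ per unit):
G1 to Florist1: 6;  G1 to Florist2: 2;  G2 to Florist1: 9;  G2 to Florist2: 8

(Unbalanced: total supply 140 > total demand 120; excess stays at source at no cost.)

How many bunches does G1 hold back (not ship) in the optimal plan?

0

An optimal plan:
  G1→Florist1: 20 × $6 = $120
  G1→Florist2: 40 × $2 = $80
  G2→Florist1: 60 × $9 = $540
Total cost = $740.
G1 ships 60 of its 60, leaving 0.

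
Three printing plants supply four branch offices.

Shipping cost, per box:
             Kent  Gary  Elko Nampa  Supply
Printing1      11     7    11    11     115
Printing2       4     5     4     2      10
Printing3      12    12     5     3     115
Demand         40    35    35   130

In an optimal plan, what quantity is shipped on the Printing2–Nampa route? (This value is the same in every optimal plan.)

Optimal shipments:
  Printing1→Kent: 40 × 11 = 440
  Printing1→Gary: 35 × 7 = 245
  Printing1→Elko: 35 × 11 = 385
  Printing1→Nampa: 5 × 11 = 55
  Printing2→Nampa: 10 × 2 = 20
  Printing3→Nampa: 115 × 3 = 345
Total cost = 1490.
So Printing2→Nampa carries 10 boxes.

10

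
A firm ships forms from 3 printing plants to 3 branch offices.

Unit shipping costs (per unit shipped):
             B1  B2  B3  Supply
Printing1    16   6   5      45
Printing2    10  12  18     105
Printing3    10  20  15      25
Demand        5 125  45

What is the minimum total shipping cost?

A cheapest plan:
  Printing1–B2: 20 × 6 = 120
  Printing1–B3: 25 × 5 = 125
  Printing2–B2: 105 × 12 = 1260
  Printing3–B1: 5 × 10 = 50
  Printing3–B3: 20 × 15 = 300
Total = 120 + 125 + 1260 + 50 + 300 = 1855.

1855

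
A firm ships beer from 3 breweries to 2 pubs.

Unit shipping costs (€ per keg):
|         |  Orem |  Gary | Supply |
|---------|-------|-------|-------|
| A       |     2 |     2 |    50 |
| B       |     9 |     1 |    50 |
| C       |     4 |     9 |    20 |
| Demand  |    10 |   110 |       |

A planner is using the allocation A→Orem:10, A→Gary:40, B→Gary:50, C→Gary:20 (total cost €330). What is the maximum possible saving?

Current plan cost = 10·2 + 40·2 + 50·1 + 20·9 = €330.
Optimal plan:
  A→Gary: 50 × €2 = €100
  B→Gary: 50 × €1 = €50
  C→Orem: 10 × €4 = €40
  C→Gary: 10 × €9 = €90
Optimal cost = €280.
Saving = 330 − 280 = €50.

50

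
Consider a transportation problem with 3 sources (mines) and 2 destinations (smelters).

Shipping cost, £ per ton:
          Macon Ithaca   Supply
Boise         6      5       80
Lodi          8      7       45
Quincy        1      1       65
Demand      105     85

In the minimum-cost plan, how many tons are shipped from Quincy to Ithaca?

0

Optimal shipments:
  Boise to Macon: 40 × £6 = £240
  Boise to Ithaca: 40 × £5 = £200
  Lodi to Ithaca: 45 × £7 = £315
  Quincy to Macon: 65 × £1 = £65
Total cost = £820.
The route Quincy→Ithaca is not used.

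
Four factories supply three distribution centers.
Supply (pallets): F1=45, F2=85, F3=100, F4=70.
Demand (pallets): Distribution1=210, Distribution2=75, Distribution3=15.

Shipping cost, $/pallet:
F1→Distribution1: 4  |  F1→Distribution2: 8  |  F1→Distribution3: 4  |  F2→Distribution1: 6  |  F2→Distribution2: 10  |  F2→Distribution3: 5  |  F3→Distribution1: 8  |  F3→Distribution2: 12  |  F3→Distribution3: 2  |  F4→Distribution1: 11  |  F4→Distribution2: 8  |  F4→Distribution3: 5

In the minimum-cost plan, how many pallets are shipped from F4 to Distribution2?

70

Optimal shipments:
  F1–Distribution1: 40 pallets
  F1–Distribution2: 5 pallets
  F2–Distribution1: 85 pallets
  F3–Distribution1: 85 pallets
  F3–Distribution3: 15 pallets
  F4–Distribution2: 70 pallets
Total cost = $1980.
So F4→Distribution2 carries 70 pallets.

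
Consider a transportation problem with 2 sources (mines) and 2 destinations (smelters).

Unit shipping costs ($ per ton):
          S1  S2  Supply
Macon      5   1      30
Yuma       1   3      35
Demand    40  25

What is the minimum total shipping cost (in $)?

85

One minimum-cost allocation:
  Macon–S1: 5 × $5 = $25
  Macon–S2: 25 × $1 = $25
  Yuma–S1: 35 × $1 = $35
Total = 25 + 25 + 35 = $85.
(Supply check: Macon ships 30; Yuma ships 35.)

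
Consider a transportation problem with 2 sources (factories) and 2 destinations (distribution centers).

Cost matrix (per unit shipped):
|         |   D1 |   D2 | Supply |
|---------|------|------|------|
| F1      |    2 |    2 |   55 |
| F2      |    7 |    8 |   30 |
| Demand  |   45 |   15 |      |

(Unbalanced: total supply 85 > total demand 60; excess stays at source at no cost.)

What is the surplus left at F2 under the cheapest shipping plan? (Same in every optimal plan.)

25

An optimal plan:
  F1→D1: 40 × 2 = 80
  F1→D2: 15 × 2 = 30
  F2→D1: 5 × 7 = 35
Total cost = 145.
F2 ships 5 of its 30, leaving 25.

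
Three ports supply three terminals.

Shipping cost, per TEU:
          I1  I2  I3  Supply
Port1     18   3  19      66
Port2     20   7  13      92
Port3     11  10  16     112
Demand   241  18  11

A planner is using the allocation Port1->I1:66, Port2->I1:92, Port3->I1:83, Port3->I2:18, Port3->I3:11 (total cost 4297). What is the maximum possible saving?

384

Current plan cost = 66·18 + 92·20 + 83·11 + 18·10 + 11·16 = 4297.
Optimal plan:
  Port1–I1: 48 TEU
  Port1–I2: 18 TEU
  Port2–I1: 81 TEU
  Port2–I3: 11 TEU
  Port3–I1: 112 TEU
Optimal cost = 3913.
Saving = 4297 − 3913 = 384.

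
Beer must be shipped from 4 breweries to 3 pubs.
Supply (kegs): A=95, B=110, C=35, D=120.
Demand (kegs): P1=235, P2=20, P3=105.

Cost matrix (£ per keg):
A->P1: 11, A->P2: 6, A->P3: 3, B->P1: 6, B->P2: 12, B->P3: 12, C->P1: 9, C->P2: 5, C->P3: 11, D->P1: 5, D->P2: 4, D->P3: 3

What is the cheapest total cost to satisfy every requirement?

1760

An optimal shipping plan:
  A->P3: 95 × £3 = £285
  B->P1: 110 × £6 = £660
  C->P1: 15 × £9 = £135
  C->P2: 20 × £5 = £100
  D->P1: 110 × £5 = £550
  D->P3: 10 × £3 = £30
Total = 285 + 660 + 135 + 100 + 550 + 30 = £1760.
(Supply check: A ships 95; B ships 110; C ships 35; D ships 120.)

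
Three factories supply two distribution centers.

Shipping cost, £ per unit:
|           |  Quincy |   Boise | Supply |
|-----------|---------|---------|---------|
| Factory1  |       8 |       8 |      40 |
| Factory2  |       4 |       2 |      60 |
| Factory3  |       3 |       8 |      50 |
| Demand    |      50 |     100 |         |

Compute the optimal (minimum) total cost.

590

An optimal shipping plan:
  Factory1 to Boise: 40 × £8 = £320
  Factory2 to Boise: 60 × £2 = £120
  Factory3 to Quincy: 50 × £3 = £150
Total = 320 + 120 + 150 = £590.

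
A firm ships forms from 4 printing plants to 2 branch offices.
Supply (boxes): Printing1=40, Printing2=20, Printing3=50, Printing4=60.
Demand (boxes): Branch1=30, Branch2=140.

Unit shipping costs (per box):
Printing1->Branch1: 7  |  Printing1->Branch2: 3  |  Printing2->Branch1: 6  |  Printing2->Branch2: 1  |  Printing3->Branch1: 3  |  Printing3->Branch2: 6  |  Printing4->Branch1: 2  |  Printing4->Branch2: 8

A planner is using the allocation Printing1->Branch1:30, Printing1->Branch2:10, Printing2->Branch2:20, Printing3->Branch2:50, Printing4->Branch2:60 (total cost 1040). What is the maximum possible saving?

Current plan cost = 30·7 + 10·3 + 20·1 + 50·6 + 60·8 = 1040.
Optimal plan:
  Printing1 to Branch2: 40 × 3 = 120
  Printing2 to Branch2: 20 × 1 = 20
  Printing3 to Branch2: 50 × 6 = 300
  Printing4 to Branch1: 30 × 2 = 60
  Printing4 to Branch2: 30 × 8 = 240
Optimal cost = 740.
Saving = 1040 − 740 = 300.

300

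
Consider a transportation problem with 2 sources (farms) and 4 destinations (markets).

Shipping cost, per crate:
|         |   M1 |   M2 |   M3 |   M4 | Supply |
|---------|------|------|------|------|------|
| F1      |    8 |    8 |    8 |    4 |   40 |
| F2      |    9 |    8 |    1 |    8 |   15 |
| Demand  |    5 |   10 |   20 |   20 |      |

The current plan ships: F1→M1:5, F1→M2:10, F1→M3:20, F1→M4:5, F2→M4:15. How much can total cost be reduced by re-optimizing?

165

Current plan cost = 5·8 + 10·8 + 20·8 + 5·4 + 15·8 = 420.
Optimal plan:
  F1→M1: 5 crates
  F1→M2: 10 crates
  F1→M3: 5 crates
  F1→M4: 20 crates
  F2→M3: 15 crates
Optimal cost = 255.
Saving = 420 − 255 = 165.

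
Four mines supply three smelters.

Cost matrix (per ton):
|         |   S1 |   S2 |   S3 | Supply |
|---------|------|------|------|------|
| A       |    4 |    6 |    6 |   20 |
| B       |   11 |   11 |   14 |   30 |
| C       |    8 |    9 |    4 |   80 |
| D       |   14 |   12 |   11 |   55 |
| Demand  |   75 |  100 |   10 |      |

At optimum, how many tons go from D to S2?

55

Optimal shipments:
  A->S1: 20 tons
  B->S2: 30 tons
  C->S1: 55 tons
  C->S2: 15 tons
  C->S3: 10 tons
  D->S2: 55 tons
Total cost = 1685.
So D→S2 carries 55 tons.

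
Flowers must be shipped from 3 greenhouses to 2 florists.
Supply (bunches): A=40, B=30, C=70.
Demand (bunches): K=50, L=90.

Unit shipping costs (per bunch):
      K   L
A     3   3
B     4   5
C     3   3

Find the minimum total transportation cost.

450

One minimum-cost allocation:
  A to L: 40 × 3 = 120
  B to K: 30 × 4 = 120
  C to K: 20 × 3 = 60
  C to L: 50 × 3 = 150
Total = 120 + 120 + 60 + 150 = 450.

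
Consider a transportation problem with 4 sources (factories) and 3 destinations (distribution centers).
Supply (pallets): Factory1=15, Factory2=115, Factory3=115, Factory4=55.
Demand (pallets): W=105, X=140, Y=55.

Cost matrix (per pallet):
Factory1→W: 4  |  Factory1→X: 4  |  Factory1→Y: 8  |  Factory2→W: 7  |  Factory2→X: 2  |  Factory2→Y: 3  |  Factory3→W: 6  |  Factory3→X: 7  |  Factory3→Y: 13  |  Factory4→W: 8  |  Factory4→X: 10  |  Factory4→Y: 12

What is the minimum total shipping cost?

1540

A cheapest plan:
  Factory1->X: 15 × 4 = 60
  Factory2->X: 60 × 2 = 120
  Factory2->Y: 55 × 3 = 165
  Factory3->W: 50 × 6 = 300
  Factory3->X: 65 × 7 = 455
  Factory4->W: 55 × 8 = 440
Total = 60 + 120 + 165 + 300 + 455 + 440 = 1540.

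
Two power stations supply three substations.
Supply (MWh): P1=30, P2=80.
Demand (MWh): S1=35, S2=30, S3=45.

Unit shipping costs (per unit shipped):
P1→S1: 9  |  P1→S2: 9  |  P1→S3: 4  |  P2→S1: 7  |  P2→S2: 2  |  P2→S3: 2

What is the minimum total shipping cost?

A cheapest plan:
  P1 to S1: 30 MWh
  P2 to S1: 5 MWh
  P2 to S2: 30 MWh
  P2 to S3: 45 MWh
Total cost = 455.

455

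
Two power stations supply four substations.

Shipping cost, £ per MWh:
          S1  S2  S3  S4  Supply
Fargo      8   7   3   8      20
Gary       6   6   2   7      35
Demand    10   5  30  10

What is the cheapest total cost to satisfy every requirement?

240

One minimum-cost allocation:
  Fargo→S3: 20 × £3 = £60
  Gary→S1: 10 × £6 = £60
  Gary→S2: 5 × £6 = £30
  Gary→S3: 10 × £2 = £20
  Gary→S4: 10 × £7 = £70
Total = 60 + 60 + 30 + 20 + 70 = £240.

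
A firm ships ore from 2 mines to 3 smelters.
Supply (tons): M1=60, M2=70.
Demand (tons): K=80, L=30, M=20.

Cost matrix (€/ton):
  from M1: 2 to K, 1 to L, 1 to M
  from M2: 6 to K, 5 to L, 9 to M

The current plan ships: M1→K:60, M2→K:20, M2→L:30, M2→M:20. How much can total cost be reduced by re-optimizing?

80

Current plan cost = 60·2 + 20·6 + 30·5 + 20·9 = €570.
Optimal plan:
  M1–K: 10 × €2 = €20
  M1–L: 30 × €1 = €30
  M1–M: 20 × €1 = €20
  M2–K: 70 × €6 = €420
Optimal cost = €490.
Saving = 570 − 490 = €80.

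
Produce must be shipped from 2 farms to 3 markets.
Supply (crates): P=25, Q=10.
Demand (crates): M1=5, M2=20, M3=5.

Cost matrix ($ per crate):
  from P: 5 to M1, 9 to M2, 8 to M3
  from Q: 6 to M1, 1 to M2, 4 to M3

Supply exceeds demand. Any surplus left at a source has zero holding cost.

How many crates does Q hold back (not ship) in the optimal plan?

An optimal plan:
  P to M1: 5 × $5 = $25
  P to M2: 10 × $9 = $90
  P to M3: 5 × $8 = $40
  Q to M2: 10 × $1 = $10
Total cost = $165.
Q ships 10 of its 10, leaving 0.

0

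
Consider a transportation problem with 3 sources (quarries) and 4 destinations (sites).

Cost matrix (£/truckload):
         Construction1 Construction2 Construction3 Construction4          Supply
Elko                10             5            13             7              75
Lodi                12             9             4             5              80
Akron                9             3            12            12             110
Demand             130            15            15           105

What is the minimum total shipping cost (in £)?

One minimum-cost allocation:
  Elko->Construction1: 35 truckloads
  Elko->Construction4: 40 truckloads
  Lodi->Construction3: 15 truckloads
  Lodi->Construction4: 65 truckloads
  Akron->Construction1: 95 truckloads
  Akron->Construction2: 15 truckloads
Total cost = £1915.

1915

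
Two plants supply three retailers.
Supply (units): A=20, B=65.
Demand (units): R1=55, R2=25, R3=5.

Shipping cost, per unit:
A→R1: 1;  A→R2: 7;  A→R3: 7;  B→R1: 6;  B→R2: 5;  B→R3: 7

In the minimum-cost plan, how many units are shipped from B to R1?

Optimal shipments:
  A->R1: 20 units
  B->R1: 35 units
  B->R2: 25 units
  B->R3: 5 units
Total cost = 390.
So B→R1 carries 35 units.

35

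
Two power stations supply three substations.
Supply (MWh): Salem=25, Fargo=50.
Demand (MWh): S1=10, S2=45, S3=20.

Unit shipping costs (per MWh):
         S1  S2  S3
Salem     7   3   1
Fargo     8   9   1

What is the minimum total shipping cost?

355

Optimal allocation:
  Salem–S2: 25 × 3 = 75
  Fargo–S1: 10 × 8 = 80
  Fargo–S2: 20 × 9 = 180
  Fargo–S3: 20 × 1 = 20
Total = 75 + 80 + 180 + 20 = 355.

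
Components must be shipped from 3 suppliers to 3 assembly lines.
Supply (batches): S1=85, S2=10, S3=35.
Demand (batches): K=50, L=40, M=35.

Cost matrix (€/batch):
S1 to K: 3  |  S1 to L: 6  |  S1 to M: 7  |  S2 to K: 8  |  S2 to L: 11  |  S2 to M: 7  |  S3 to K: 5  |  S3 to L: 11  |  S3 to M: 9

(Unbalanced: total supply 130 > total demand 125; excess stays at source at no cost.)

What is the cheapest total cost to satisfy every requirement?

695

Optimal allocation:
  S1–K: 20 × €3 = €60
  S1–L: 40 × €6 = €240
  S1–M: 25 × €7 = €175
  S2–M: 10 × €7 = €70
  S3–K: 30 × €5 = €150
Total = 60 + 240 + 175 + 70 + 150 = €695.
(Supply check: S1 ships 85; S2 ships 10; S3 ships 30.)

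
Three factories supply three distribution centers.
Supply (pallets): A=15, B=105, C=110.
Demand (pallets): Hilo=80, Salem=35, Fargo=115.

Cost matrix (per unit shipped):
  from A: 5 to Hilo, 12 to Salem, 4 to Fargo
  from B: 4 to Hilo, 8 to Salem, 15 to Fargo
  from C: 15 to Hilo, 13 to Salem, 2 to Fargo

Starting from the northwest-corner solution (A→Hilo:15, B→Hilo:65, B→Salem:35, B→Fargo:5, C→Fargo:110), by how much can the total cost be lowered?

Current plan cost = 15·5 + 65·4 + 35·8 + 5·15 + 110·2 = 910.
Optimal plan:
  A–Hilo: 10 × 5 = 50
  A–Fargo: 5 × 4 = 20
  B–Hilo: 70 × 4 = 280
  B–Salem: 35 × 8 = 280
  C–Fargo: 110 × 2 = 220
Optimal cost = 850.
Saving = 910 − 850 = 60.

60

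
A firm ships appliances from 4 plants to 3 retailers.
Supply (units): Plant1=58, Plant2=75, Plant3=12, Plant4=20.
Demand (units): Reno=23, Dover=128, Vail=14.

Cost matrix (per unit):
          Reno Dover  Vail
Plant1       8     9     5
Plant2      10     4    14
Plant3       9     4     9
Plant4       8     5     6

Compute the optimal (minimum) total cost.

An optimal shipping plan:
  Plant1->Reno: 23 × 8 = 184
  Plant1->Dover: 21 × 9 = 189
  Plant1->Vail: 14 × 5 = 70
  Plant2->Dover: 75 × 4 = 300
  Plant3->Dover: 12 × 4 = 48
  Plant4->Dover: 20 × 5 = 100
Total = 184 + 189 + 70 + 300 + 48 + 100 = 891.
(Supply check: Plant1 ships 58; Plant2 ships 75; Plant3 ships 12; Plant4 ships 20.)

891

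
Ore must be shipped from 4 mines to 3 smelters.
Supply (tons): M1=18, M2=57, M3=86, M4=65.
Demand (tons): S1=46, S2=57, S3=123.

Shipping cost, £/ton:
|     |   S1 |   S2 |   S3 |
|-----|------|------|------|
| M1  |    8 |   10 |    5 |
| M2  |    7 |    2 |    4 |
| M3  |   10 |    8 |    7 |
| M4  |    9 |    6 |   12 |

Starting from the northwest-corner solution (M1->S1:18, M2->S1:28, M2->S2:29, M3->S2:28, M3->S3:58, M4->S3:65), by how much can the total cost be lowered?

436

Current plan cost = 18·8 + 28·7 + 29·2 + 28·8 + 58·7 + 65·12 = £1808.
Optimal plan:
  M1–S3: 18 × £5 = £90
  M2–S2: 38 × £2 = £76
  M2–S3: 19 × £4 = £76
  M3–S3: 86 × £7 = £602
  M4–S1: 46 × £9 = £414
  M4–S2: 19 × £6 = £114
Optimal cost = £1372.
Saving = 1808 − 1372 = £436.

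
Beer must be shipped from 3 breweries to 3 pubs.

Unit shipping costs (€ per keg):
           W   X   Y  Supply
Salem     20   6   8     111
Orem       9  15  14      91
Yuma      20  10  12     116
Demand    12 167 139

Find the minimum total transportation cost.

3160

Optimal allocation:
  Salem–X: 51 kegs
  Salem–Y: 60 kegs
  Orem–W: 12 kegs
  Orem–Y: 79 kegs
  Yuma–X: 116 kegs
Total cost = €3160.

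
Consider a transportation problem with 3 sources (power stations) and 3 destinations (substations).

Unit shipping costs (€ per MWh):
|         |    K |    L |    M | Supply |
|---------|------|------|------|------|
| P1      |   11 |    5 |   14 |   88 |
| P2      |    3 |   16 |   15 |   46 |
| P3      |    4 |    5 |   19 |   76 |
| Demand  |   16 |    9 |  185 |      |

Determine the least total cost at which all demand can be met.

3000

One minimum-cost allocation:
  P1->M: 88 × €14 = €1232
  P2->M: 46 × €15 = €690
  P3->K: 16 × €4 = €64
  P3->L: 9 × €5 = €45
  P3->M: 51 × €19 = €969
Total = 1232 + 690 + 64 + 45 + 969 = €3000.
(Supply check: P1 ships 88; P2 ships 46; P3 ships 76.)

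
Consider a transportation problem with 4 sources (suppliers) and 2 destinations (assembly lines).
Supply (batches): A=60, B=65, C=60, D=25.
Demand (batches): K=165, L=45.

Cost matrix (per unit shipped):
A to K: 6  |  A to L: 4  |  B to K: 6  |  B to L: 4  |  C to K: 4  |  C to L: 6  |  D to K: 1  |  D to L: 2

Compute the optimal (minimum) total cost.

An optimal shipping plan:
  A to K: 15 × 6 = 90
  A to L: 45 × 4 = 180
  B to K: 65 × 6 = 390
  C to K: 60 × 4 = 240
  D to K: 25 × 1 = 25
Total = 90 + 180 + 390 + 240 + 25 = 925.

925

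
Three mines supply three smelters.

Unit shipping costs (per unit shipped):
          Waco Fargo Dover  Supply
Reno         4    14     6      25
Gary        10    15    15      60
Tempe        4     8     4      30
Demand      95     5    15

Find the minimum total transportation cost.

840

An optimal shipping plan:
  Reno to Waco: 25 × 4 = 100
  Gary to Waco: 60 × 10 = 600
  Tempe to Waco: 10 × 4 = 40
  Tempe to Fargo: 5 × 8 = 40
  Tempe to Dover: 15 × 4 = 60
Total = 100 + 600 + 40 + 40 + 60 = 840.
(Supply check: Reno ships 25; Gary ships 60; Tempe ships 30.)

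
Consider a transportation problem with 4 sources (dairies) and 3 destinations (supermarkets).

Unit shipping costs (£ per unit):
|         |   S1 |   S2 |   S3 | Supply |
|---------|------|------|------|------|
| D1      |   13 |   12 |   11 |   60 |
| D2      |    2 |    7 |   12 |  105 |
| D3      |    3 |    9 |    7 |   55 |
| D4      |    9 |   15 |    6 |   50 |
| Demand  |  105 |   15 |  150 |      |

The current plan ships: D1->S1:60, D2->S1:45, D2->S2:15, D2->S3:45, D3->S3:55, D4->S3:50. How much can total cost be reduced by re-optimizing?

Current plan cost = 60·13 + 45·2 + 15·7 + 45·12 + 55·7 + 50·6 = £2200.
Optimal plan:
  D1->S2: 15 × £12 = £180
  D1->S3: 45 × £11 = £495
  D2->S1: 105 × £2 = £210
  D3->S3: 55 × £7 = £385
  D4->S3: 50 × £6 = £300
Optimal cost = £1570.
Saving = 2200 − 1570 = £630.

630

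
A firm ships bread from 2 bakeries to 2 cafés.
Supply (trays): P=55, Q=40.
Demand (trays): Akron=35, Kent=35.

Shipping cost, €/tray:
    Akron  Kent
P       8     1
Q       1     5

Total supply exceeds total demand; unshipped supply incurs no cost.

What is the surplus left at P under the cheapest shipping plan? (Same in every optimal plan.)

20

An optimal plan:
  P->Kent: 35 trays
  Q->Akron: 35 trays
Total cost = €70.
P ships 35 of its 55, leaving 20.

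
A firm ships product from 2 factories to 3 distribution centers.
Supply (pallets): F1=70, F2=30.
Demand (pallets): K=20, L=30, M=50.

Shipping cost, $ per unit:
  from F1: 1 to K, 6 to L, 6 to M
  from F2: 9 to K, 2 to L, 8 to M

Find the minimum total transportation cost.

An optimal shipping plan:
  F1 to K: 20 × $1 = $20
  F1 to M: 50 × $6 = $300
  F2 to L: 30 × $2 = $60
Total = 20 + 300 + 60 = $380.

380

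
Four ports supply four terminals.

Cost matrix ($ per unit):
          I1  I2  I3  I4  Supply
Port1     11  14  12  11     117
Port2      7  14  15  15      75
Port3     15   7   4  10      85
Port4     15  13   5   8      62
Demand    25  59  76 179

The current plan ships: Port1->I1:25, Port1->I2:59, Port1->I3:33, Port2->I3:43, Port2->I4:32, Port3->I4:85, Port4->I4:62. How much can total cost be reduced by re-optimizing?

943

Current plan cost = 25·11 + 59·14 + 33·12 + 43·15 + 32·15 + 85·10 + 62·8 = $3968.
Optimal plan:
  Port1 to I4: 117 TEU
  Port2 to I1: 25 TEU
  Port2 to I2: 50 TEU
  Port3 to I2: 9 TEU
  Port3 to I3: 76 TEU
  Port4 to I4: 62 TEU
Optimal cost = $3025.
Saving = 3968 − 3025 = $943.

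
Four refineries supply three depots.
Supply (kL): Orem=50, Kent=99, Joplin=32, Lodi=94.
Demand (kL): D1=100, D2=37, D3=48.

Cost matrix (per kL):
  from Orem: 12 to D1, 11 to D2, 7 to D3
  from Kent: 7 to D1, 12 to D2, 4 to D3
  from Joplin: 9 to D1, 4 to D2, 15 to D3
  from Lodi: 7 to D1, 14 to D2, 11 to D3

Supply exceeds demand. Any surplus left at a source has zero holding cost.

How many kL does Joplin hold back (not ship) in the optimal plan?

0

An optimal plan:
  Orem->D2: 5 × 11 = 55
  Kent->D1: 51 × 7 = 357
  Kent->D3: 48 × 4 = 192
  Joplin->D2: 32 × 4 = 128
  Lodi->D1: 49 × 7 = 343
Total cost = 1075.
Joplin ships 32 of its 32, leaving 0.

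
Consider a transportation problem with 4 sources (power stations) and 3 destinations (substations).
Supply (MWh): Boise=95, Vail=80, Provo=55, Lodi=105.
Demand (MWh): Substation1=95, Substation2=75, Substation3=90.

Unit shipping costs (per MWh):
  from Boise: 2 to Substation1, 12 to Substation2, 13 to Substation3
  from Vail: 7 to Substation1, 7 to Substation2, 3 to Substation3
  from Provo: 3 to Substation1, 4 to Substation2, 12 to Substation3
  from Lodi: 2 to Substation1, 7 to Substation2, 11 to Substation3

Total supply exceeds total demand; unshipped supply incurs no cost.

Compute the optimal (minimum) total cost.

A cheapest plan:
  Boise–Substation1: 95 × 2 = 190
  Vail–Substation3: 80 × 3 = 240
  Provo–Substation2: 55 × 4 = 220
  Lodi–Substation2: 20 × 7 = 140
  Lodi–Substation3: 10 × 11 = 110
Total = 190 + 240 + 220 + 140 + 110 = 900.

900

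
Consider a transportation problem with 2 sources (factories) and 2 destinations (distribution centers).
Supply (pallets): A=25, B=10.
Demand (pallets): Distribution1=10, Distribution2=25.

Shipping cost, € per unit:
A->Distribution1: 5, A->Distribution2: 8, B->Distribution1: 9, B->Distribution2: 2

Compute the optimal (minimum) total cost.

An optimal shipping plan:
  A->Distribution1: 10 pallets
  A->Distribution2: 15 pallets
  B->Distribution2: 10 pallets
Total cost = €190.

190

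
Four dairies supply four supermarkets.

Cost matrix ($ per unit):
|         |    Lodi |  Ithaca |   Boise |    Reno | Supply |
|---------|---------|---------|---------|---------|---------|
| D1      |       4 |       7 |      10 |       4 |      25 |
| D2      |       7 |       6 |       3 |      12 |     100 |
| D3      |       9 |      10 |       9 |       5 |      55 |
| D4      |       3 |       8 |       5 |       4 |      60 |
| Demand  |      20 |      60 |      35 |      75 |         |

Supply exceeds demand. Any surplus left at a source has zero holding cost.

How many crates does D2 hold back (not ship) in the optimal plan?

An optimal plan:
  D1 to Reno: 25 × $4 = $100
  D2 to Ithaca: 60 × $6 = $360
  D2 to Boise: 35 × $3 = $105
  D3 to Reno: 10 × $5 = $50
  D4 to Lodi: 20 × $3 = $60
  D4 to Reno: 40 × $4 = $160
Total cost = $835.
D2 ships 95 of its 100, leaving 5.

5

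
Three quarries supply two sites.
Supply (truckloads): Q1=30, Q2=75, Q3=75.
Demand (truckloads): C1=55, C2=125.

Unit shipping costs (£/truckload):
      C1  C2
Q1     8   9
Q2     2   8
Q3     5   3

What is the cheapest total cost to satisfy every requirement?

765

Optimal allocation:
  Q1–C2: 30 × £9 = £270
  Q2–C1: 55 × £2 = £110
  Q2–C2: 20 × £8 = £160
  Q3–C2: 75 × £3 = £225
Total = 270 + 110 + 160 + 225 = £765.
(Supply check: Q1 ships 30; Q2 ships 75; Q3 ships 75.)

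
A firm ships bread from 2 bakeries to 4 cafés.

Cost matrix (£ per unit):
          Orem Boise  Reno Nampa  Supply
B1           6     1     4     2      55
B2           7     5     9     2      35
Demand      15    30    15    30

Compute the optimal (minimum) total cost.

245

An optimal shipping plan:
  B1 to Orem: 10 × £6 = £60
  B1 to Boise: 30 × £1 = £30
  B1 to Reno: 15 × £4 = £60
  B2 to Orem: 5 × £7 = £35
  B2 to Nampa: 30 × £2 = £60
Total = 60 + 30 + 60 + 35 + 60 = £245.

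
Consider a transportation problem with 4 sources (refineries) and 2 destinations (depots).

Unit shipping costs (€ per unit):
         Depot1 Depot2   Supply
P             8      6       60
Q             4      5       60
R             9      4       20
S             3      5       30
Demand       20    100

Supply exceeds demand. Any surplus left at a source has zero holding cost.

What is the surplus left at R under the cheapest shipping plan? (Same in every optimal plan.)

Minimum-cost shipments:
  P->Depot2: 10 × €6 = €60
  Q->Depot2: 60 × €5 = €300
  R->Depot2: 20 × €4 = €80
  S->Depot1: 20 × €3 = €60
  S->Depot2: 10 × €5 = €50
Total cost = €550.
R ships 20 of its 20, leaving 0.

0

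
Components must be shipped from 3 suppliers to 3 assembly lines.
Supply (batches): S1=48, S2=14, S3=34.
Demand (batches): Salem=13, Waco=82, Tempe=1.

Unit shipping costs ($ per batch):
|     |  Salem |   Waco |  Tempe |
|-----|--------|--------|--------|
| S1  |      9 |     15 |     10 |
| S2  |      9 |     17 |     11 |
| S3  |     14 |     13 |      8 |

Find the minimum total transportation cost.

Optimal allocation:
  S1–Waco: 48 batches
  S2–Salem: 13 batches
  S2–Tempe: 1 batches
  S3–Waco: 34 batches
Total cost = $1290.
(Supply check: S1 ships 48; S2 ships 14; S3 ships 34.)

1290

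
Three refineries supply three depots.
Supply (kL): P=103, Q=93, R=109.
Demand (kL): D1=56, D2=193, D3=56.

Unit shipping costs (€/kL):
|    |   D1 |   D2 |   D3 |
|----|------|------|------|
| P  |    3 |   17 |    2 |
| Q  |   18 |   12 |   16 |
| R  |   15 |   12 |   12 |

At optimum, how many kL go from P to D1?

56

Optimal shipments:
  P->D1: 56 × €3 = €168
  P->D3: 47 × €2 = €94
  Q->D2: 93 × €12 = €1116
  R->D2: 100 × €12 = €1200
  R->D3: 9 × €12 = €108
Total cost = €2686.
So P→D1 carries 56 kL.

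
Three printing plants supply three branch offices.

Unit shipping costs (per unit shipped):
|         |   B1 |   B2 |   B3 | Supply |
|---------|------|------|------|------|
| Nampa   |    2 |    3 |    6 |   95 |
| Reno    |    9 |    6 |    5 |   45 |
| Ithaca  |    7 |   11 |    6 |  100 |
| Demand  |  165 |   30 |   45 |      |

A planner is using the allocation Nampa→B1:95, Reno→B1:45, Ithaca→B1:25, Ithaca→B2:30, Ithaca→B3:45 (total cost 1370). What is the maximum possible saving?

255

Current plan cost = 95·2 + 45·9 + 25·7 + 30·11 + 45·6 = 1370.
Optimal plan:
  Nampa->B1: 95 × 2 = 190
  Reno->B2: 30 × 6 = 180
  Reno->B3: 15 × 5 = 75
  Ithaca->B1: 70 × 7 = 490
  Ithaca->B3: 30 × 6 = 180
Optimal cost = 1115.
Saving = 1370 − 1115 = 255.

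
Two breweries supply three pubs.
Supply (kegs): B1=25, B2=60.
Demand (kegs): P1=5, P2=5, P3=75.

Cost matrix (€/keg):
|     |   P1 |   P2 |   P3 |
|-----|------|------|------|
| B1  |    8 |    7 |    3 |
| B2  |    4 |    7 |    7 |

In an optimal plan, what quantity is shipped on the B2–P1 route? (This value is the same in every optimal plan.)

Optimal shipments:
  B1 to P3: 25 kegs
  B2 to P1: 5 kegs
  B2 to P2: 5 kegs
  B2 to P3: 50 kegs
Total cost = €480.
So B2→P1 carries 5 kegs.

5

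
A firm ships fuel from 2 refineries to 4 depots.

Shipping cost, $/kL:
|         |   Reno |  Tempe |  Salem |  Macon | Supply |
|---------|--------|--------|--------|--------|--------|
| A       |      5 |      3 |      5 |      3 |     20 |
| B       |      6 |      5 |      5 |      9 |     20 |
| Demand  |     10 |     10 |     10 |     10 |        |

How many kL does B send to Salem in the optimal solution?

Solving gives:
  A to Tempe: 10 × $3 = $30
  A to Macon: 10 × $3 = $30
  B to Reno: 10 × $6 = $60
  B to Salem: 10 × $5 = $50
Total cost = $170.
So B→Salem carries 10 kL.

10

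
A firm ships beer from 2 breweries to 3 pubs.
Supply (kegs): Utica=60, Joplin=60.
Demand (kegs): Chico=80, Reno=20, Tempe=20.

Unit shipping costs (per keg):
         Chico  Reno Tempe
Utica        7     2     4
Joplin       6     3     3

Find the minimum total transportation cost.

A cheapest plan:
  Utica to Chico: 20 kegs
  Utica to Reno: 20 kegs
  Utica to Tempe: 20 kegs
  Joplin to Chico: 60 kegs
Total cost = 620.
(Supply check: Utica ships 60; Joplin ships 60.)

620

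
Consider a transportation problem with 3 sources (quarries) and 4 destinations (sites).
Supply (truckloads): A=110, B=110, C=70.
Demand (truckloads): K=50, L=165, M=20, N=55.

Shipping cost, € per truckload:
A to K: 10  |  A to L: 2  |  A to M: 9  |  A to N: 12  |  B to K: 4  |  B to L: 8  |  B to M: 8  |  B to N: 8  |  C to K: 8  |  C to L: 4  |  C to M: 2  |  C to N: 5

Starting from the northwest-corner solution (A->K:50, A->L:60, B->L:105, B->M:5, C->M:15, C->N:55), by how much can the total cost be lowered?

Current plan cost = 50·10 + 60·2 + 105·8 + 5·8 + 15·2 + 55·5 = €1805.
Optimal plan:
  A to L: 110 × €2 = €220
  B to K: 50 × €4 = €200
  B to L: 5 × €8 = €40
  B to N: 55 × €8 = €440
  C to L: 50 × €4 = €200
  C to M: 20 × €2 = €40
Optimal cost = €1140.
Saving = 1805 − 1140 = €665.

665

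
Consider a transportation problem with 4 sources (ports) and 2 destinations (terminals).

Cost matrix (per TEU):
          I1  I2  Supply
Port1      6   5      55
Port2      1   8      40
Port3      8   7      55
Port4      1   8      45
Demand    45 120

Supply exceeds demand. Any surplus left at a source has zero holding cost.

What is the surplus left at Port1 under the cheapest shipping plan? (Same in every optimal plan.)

0

Minimum-cost shipments:
  Port1->I2: 55 TEU
  Port2->I1: 30 TEU
  Port2->I2: 10 TEU
  Port3->I2: 55 TEU
  Port4->I1: 15 TEU
Total cost = 785.
Port1 ships 55 of its 55, leaving 0.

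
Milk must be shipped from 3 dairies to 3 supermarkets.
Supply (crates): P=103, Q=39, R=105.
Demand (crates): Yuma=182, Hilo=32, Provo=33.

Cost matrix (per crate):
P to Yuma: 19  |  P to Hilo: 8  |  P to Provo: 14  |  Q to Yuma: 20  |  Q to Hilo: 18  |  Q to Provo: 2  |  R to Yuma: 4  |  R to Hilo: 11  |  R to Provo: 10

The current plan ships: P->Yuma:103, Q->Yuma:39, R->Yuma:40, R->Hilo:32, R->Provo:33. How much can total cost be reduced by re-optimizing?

Current plan cost = 103·19 + 39·20 + 40·4 + 32·11 + 33·10 = 3579.
Optimal plan:
  P->Yuma: 71 × 19 = 1349
  P->Hilo: 32 × 8 = 256
  Q->Yuma: 6 × 20 = 120
  Q->Provo: 33 × 2 = 66
  R->Yuma: 105 × 4 = 420
Optimal cost = 2211.
Saving = 3579 − 2211 = 1368.

1368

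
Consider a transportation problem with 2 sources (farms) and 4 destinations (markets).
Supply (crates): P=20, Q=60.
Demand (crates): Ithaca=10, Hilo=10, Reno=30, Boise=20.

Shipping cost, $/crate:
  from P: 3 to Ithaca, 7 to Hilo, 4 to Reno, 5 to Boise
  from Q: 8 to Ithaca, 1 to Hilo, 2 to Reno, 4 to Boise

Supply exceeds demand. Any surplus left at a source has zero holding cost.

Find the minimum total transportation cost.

An optimal shipping plan:
  P→Ithaca: 10 × $3 = $30
  Q→Hilo: 10 × $1 = $10
  Q→Reno: 30 × $2 = $60
  Q→Boise: 20 × $4 = $80
Total = 30 + 10 + 60 + 80 = $180.

180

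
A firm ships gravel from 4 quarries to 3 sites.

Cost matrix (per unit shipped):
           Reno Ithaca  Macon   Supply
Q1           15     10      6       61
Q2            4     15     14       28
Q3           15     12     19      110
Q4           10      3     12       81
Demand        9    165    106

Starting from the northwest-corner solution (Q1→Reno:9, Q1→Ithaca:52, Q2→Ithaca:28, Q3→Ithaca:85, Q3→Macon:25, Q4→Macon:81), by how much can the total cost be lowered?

Current plan cost = 9·15 + 52·10 + 28·15 + 85·12 + 25·19 + 81·12 = 3542.
Optimal plan:
  Q1->Macon: 61 × 6 = 366
  Q2->Reno: 9 × 4 = 36
  Q2->Macon: 19 × 14 = 266
  Q3->Ithaca: 84 × 12 = 1008
  Q3->Macon: 26 × 19 = 494
  Q4->Ithaca: 81 × 3 = 243
Optimal cost = 2413.
Saving = 3542 − 2413 = 1129.

1129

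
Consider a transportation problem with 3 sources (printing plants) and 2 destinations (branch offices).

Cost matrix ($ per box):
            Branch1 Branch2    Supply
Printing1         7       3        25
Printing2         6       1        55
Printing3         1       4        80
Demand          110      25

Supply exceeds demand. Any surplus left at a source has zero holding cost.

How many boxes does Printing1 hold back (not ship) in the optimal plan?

An optimal plan:
  Printing2–Branch1: 30 × $6 = $180
  Printing2–Branch2: 25 × $1 = $25
  Printing3–Branch1: 80 × $1 = $80
Total cost = $285.
Printing1 ships 0 of its 25, leaving 25.

25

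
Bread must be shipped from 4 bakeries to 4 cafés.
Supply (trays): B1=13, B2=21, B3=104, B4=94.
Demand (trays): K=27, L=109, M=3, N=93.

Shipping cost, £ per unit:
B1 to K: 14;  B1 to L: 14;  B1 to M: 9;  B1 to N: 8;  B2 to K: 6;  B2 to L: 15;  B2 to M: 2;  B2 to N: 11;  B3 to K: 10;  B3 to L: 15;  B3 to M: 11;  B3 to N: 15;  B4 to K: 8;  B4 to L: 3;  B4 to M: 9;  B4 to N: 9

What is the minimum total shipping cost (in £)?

2015

Optimal allocation:
  B1→N: 13 trays
  B2→M: 3 trays
  B2→N: 18 trays
  B3→K: 27 trays
  B3→L: 15 trays
  B3→N: 62 trays
  B4→L: 94 trays
Total cost = £2015.
(Supply check: B1 ships 13; B2 ships 21; B3 ships 104; B4 ships 94.)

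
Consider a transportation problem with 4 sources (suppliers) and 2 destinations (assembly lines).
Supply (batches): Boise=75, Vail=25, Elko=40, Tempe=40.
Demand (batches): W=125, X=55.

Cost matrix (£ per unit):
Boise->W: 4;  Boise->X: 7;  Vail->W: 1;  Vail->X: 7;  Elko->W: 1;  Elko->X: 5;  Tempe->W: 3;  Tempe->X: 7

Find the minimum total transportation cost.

650

Optimal allocation:
  Boise–W: 20 × £4 = £80
  Boise–X: 55 × £7 = £385
  Vail–W: 25 × £1 = £25
  Elko–W: 40 × £1 = £40
  Tempe–W: 40 × £3 = £120
Total = 80 + 385 + 25 + 40 + 120 = £650.
(Supply check: Boise ships 75; Vail ships 25; Elko ships 40; Tempe ships 40.)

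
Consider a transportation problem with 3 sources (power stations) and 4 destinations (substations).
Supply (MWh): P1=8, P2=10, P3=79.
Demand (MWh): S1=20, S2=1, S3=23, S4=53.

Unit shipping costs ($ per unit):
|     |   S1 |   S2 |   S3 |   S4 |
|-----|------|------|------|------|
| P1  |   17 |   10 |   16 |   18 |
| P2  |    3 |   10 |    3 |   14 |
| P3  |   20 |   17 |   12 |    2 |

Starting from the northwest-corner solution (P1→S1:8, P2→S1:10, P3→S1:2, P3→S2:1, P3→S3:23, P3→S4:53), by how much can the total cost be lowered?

Current plan cost = 8·17 + 10·3 + 2·20 + 1·17 + 23·12 + 53·2 = $605.
Optimal plan:
  P1->S1: 7 × $17 = $119
  P1->S2: 1 × $10 = $10
  P2->S1: 10 × $3 = $30
  P3->S1: 3 × $20 = $60
  P3->S3: 23 × $12 = $276
  P3->S4: 53 × $2 = $106
Optimal cost = $601.
Saving = 605 − 601 = $4.

4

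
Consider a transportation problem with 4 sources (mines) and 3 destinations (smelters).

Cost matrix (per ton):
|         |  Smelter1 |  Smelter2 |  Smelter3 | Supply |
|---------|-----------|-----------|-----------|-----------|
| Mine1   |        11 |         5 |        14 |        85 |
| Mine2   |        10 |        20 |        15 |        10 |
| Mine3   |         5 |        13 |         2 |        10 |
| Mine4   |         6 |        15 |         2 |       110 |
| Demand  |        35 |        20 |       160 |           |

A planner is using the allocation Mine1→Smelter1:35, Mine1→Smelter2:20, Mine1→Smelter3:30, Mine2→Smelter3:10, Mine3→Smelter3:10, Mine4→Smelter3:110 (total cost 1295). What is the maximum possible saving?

Current plan cost = 35·11 + 20·5 + 30·14 + 10·15 + 10·2 + 110·2 = 1295.
Optimal plan:
  Mine1→Smelter1: 25 × 11 = 275
  Mine1→Smelter2: 20 × 5 = 100
  Mine1→Smelter3: 40 × 14 = 560
  Mine2→Smelter1: 10 × 10 = 100
  Mine3→Smelter3: 10 × 2 = 20
  Mine4→Smelter3: 110 × 2 = 220
Optimal cost = 1275.
Saving = 1295 − 1275 = 20.

20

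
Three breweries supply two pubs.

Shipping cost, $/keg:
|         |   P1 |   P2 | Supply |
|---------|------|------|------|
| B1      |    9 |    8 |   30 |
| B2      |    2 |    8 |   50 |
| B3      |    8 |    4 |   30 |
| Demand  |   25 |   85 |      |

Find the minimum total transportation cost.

610

An optimal shipping plan:
  B1–P2: 30 × $8 = $240
  B2–P1: 25 × $2 = $50
  B2–P2: 25 × $8 = $200
  B3–P2: 30 × $4 = $120
Total = 240 + 50 + 200 + 120 = $610.
(Supply check: B1 ships 30; B2 ships 50; B3 ships 30.)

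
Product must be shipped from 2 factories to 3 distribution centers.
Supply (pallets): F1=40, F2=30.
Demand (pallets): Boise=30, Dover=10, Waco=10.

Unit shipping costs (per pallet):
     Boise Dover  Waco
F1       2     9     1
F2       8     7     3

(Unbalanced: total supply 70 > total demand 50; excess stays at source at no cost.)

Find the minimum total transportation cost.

140

Optimal allocation:
  F1→Boise: 30 pallets
  F1→Waco: 10 pallets
  F2→Dover: 10 pallets
Total cost = 140.
(Supply check: F1 ships 40; F2 ships 10.)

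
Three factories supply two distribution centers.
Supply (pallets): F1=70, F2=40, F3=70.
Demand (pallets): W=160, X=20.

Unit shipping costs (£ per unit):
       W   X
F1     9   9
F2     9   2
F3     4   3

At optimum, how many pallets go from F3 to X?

Solving gives:
  F1->W: 70 pallets
  F2->W: 20 pallets
  F2->X: 20 pallets
  F3->W: 70 pallets
Total cost = £1130.
The route F3→X is not used.

0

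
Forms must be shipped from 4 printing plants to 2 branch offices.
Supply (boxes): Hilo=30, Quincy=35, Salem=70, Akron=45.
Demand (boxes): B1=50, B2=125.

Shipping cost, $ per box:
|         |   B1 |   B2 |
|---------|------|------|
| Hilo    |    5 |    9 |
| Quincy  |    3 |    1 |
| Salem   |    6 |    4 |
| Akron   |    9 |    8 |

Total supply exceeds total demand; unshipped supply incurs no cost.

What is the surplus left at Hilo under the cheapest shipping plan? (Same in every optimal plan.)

Minimum-cost shipments:
  Hilo→B1: 30 × $5 = $150
  Quincy→B2: 35 × $1 = $35
  Salem→B2: 70 × $4 = $280
  Akron→B1: 20 × $9 = $180
  Akron→B2: 20 × $8 = $160
Total cost = $805.
Hilo ships 30 of its 30, leaving 0.

0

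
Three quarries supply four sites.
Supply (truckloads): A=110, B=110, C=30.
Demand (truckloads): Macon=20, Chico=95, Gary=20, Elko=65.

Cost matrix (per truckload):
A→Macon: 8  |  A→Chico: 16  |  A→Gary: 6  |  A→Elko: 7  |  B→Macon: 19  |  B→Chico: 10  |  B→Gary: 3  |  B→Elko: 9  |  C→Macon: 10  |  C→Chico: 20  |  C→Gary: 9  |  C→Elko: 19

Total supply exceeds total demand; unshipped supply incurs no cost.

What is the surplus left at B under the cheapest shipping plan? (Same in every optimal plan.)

Minimum-cost shipments:
  A to Macon: 20 × 8 = 160
  A to Gary: 5 × 6 = 30
  A to Elko: 65 × 7 = 455
  B to Chico: 95 × 10 = 950
  B to Gary: 15 × 3 = 45
Total cost = 1640.
B ships 110 of its 110, leaving 0.

0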